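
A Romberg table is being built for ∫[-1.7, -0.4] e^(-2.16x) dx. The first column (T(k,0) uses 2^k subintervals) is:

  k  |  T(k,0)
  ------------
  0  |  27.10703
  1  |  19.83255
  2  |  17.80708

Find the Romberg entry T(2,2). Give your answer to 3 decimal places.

Richardson extrapolation on the trapezoidal column (denominator 4−1=3):
T(1,1) = 19.83255 + (19.83255 − 27.10703)/3 = 17.40772
T(2,1) = (4·17.80708 − 19.83255) / 3 = 17.13192
T(2,2) = 17.13192 + (17.13192 − 17.40772)/15 = 17.11353

17.114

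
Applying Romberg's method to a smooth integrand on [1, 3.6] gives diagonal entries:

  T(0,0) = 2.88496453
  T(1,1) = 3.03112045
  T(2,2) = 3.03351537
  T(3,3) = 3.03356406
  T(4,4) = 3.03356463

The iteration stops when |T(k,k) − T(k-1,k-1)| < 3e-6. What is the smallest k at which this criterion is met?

k = 4

|T(1,1) − T(0,0)| = 0.14615592 ≥ 3e-6
|T(2,2) − T(1,1)| = 0.00239492 ≥ 3e-6
|T(3,3) − T(2,2)| = 0.00004869 ≥ 3e-6
|T(4,4) − T(3,3)| = 0.00000057 < 3e-6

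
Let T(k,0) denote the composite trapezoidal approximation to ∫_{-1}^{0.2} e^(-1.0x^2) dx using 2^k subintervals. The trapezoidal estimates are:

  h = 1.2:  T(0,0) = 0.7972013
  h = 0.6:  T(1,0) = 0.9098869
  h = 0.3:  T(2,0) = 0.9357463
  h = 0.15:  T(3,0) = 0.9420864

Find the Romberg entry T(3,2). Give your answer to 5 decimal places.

Richardson extrapolation on the trapezoidal column (denominator 4−1=3):
T(2,1) = (4·0.9357463 − 0.9098869) / 3 = 0.9443661
T(3,1) = 0.9420864 + (0.9420864 − 0.9357463)/3 = 0.9441998
T(3,2) = (16·0.9441998 − 0.9443661) / 15 = 0.9441887

0.94419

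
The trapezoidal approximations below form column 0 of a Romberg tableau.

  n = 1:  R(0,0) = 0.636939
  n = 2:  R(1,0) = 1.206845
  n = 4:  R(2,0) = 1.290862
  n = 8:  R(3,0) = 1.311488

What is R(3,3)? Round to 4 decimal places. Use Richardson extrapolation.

Richardson extrapolation on the trapezoidal column (denominator 4−1=3):
R(1,1) = 1.206845 + (1.206845 − 0.636939)/3 = 1.396814
R(2,1) = (4·1.290862 − 1.206845) / 3 = 1.318868
R(3,1) = (4·1.311488 − 1.290862) / 3 = 1.318363
R(2,2) = (16·1.318868 − 1.396814) / 15 = 1.313672
R(3,2) = 1.318363 + (1.318363 − 1.318868)/15 = 1.318329
R(3,3) = 1.318329 + (1.318329 − 1.313672)/63 = 1.318403

1.3184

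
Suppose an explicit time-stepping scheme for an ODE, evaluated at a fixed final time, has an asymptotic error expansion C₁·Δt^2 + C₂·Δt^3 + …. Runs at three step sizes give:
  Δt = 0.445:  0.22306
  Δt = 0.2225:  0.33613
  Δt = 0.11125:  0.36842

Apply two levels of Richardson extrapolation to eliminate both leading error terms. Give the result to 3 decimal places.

First eliminate the Δt^2 term (factor 2^2 = 4):
  B₁ = (4·0.33613 − 0.22306)/3 = 0.37382
  B₂ = (4·0.36842 − 0.33613)/3 = 0.37918
Then eliminate the Δt^3 term (factor 2^3 = 8):
  (8·0.37918 − 0.37382)/7 = 0.37995

0.380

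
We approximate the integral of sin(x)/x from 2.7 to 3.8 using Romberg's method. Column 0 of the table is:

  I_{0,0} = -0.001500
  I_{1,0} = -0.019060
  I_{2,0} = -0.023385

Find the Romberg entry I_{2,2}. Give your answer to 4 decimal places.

-0.0248

Richardson extrapolation on the trapezoidal column (denominator 4−1=3):
I_{1,1} = -0.019060 + (-0.019060 − (-0.001500))/3 = -0.024913
I_{2,1} = (4·(-0.023385) − (-0.019060)) / 3 = -0.024827
I_{2,2} = (16·(-0.024827) − (-0.024913)) / 15 = -0.024821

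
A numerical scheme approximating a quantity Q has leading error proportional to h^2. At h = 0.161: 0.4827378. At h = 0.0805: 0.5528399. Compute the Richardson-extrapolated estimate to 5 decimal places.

Extrapolated value = (4·A(h/2) − A(h)) / (4 − 1)
= (4·0.5528399 − 0.4827378) / 3
= 1.7286218 / 3 = 0.5762073

0.57621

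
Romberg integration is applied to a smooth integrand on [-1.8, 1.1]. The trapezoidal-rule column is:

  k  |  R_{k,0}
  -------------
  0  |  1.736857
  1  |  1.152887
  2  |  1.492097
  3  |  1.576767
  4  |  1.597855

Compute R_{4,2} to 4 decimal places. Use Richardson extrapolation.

R_{3,1} = (4·1.576767 − 1.492097) / 3 = 1.604990
R_{4,1} = 1.597855 + (1.597855 − 1.576767)/3 = 1.604884
R_{4,2} = (16·1.604884 − 1.604990) / 15 = 1.604877

1.6049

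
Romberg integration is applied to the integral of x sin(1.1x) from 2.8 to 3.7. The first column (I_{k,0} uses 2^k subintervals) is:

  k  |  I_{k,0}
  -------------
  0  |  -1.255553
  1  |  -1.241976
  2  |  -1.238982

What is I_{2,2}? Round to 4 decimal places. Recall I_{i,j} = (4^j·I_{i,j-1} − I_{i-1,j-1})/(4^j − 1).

I_{1,1} = -1.241976 + (-1.241976 − (-1.255553))/3 = -1.237450
I_{2,1} = -1.238982 + (-1.238982 − (-1.241976))/3 = -1.237984
I_{2,2} = (16·(-1.237984) − (-1.237450)) / 15 = -1.238020

-1.2380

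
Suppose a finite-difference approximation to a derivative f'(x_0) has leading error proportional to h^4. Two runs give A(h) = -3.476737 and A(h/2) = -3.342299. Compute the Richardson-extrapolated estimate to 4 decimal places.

Extrapolated value = (16·A(h/2) − A(h)) / (16 − 1)
= (16·(-3.342299) − (-3.476737)) / 15
= -50.000047 / 15 = -3.333336

-3.3333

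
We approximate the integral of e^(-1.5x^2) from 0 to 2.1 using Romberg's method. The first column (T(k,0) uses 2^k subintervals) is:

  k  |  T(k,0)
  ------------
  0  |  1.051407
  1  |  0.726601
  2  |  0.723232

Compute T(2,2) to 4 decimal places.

0.7290

Richardson extrapolation on the trapezoidal column (denominator 4−1=3):
T(1,1) = 0.726601 + (0.726601 − 1.051407)/3 = 0.618332
T(2,1) = (4·0.723232 − 0.726601) / 3 = 0.722109
T(2,2) = (16·0.722109 − 0.618332) / 15 = 0.729027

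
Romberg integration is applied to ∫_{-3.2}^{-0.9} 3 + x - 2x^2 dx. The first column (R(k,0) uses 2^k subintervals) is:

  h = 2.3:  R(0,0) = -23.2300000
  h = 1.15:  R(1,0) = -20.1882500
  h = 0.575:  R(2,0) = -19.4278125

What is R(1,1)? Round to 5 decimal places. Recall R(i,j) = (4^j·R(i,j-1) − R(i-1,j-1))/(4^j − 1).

Richardson extrapolation on the trapezoidal column (denominator 4−1=3):
R(1,1) = -20.1882500 + (-20.1882500 − (-23.2300000))/3 = -19.1743333

-19.17433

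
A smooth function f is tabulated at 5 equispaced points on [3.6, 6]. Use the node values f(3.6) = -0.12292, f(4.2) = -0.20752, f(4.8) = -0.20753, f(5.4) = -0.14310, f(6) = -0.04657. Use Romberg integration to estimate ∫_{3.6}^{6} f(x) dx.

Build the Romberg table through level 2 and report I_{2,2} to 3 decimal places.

I_{0,0} (trapezoid, 1 panel, h=2.4000): -0.20339
I_{1,0} (trapezoid, 2 panels, h=1.2000): -0.35073
I_{2,0} (trapezoid, 4 panels, h=0.6000): -0.38574
I_{1,1} = -0.35073 + (-0.35073 − (-0.20339))/3 = -0.39984
I_{2,1} = -0.38574 + (-0.38574 − (-0.35073))/3 = -0.39741
I_{2,2} = -0.39741 + (-0.39741 − (-0.39984))/15 = -0.39725

-0.397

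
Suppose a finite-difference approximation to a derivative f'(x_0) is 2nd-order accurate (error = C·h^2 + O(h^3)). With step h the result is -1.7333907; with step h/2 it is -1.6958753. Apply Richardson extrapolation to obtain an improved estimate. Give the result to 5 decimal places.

Extrapolated value = (4·A(h/2) − A(h)) / (4 − 1)
= (4·(-1.6958753) − (-1.7333907)) / 3
= -5.0501105 / 3 = -1.6833702

-1.68337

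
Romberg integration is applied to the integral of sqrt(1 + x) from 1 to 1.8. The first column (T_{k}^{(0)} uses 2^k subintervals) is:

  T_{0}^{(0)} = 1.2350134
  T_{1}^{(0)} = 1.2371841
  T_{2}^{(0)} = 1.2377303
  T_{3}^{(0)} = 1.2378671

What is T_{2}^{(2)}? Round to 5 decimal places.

1.23791

Richardson extrapolation on the trapezoidal column (denominator 4−1=3):
T_{1}^{(1)} = 1.2371841 + (1.2371841 − 1.2350134)/3 = 1.2379077
T_{2}^{(1)} = (4·1.2377303 − 1.2371841) / 3 = 1.2379124
T_{2}^{(2)} = 1.2379124 + (1.2379124 − 1.2379077)/15 = 1.2379127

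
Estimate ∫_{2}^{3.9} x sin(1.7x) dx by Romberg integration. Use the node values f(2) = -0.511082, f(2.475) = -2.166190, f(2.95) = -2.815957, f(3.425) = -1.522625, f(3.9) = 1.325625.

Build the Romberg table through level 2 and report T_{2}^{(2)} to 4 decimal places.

-3.0850

T_{0}^{(0)} (trapezoid, 1 panel, h=1.9000): 0.773816
T_{1}^{(0)} (trapezoid, 2 panels, h=0.9500): -2.288251
T_{2}^{(0)} (trapezoid, 4 panels, h=0.4750): -2.896313
T_{1}^{(1)} = -2.288251 + (-2.288251 − 0.773816)/3 = -3.308940
T_{2}^{(1)} = -2.896313 + (-2.896313 − (-2.288251))/3 = -3.099000
T_{2}^{(2)} = -3.099000 + (-3.099000 − (-3.308940))/15 = -3.085004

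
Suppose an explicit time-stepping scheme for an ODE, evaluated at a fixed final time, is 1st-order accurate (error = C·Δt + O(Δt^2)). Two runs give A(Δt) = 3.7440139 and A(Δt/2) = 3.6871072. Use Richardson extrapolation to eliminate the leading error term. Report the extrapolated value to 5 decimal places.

The leading error scales as Δt; refining by a factor of 2 reduces it by 2^1 = 2.
Extrapolated value = (2·A(Δt/2) − A(Δt)) / (2 − 1)
= (2·3.6871072 − 3.7440139) / 1
= 3.6302005 / 1 = 3.6302005

3.63020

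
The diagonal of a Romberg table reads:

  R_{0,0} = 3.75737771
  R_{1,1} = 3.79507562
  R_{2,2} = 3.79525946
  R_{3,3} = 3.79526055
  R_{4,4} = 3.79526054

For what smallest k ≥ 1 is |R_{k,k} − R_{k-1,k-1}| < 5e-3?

|R_{1,1} − R_{0,0}| = 0.03769791 ≥ 5e-3
|R_{2,2} − R_{1,1}| = 0.00018384 < 5e-3

k = 2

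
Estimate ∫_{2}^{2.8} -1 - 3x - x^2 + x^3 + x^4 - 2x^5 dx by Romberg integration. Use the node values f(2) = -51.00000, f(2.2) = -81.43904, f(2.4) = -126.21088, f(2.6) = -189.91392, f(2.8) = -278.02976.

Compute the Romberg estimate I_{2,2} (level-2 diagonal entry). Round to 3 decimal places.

I_{0,0} (trapezoid, 1 panel, h=0.8000): -131.61190
I_{1,0} (trapezoid, 2 panels, h=0.4000): -116.29030
I_{2,0} (trapezoid, 4 panels, h=0.2000): -112.41574
I_{1,1} = -116.29030 + (-116.29030 − (-131.61190))/3 = -111.18310
I_{2,1} = -112.41574 + (-112.41574 − (-116.29030))/3 = -111.12422
I_{2,2} = -111.12422 + (-111.12422 − (-111.18310))/15 = -111.12029

-111.120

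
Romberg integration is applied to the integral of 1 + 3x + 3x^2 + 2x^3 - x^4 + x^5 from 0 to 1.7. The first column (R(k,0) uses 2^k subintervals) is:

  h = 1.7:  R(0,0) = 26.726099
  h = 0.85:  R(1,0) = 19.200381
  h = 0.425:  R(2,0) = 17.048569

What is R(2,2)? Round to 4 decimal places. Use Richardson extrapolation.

16.3073

Richardson extrapolation on the trapezoidal column (denominator 4−1=3):
R(1,1) = 19.200381 + (19.200381 − 26.726099)/3 = 16.691808
R(2,1) = 17.048569 + (17.048569 − 19.200381)/3 = 16.331298
R(2,2) = (16·16.331298 − 16.691808) / 15 = 16.307264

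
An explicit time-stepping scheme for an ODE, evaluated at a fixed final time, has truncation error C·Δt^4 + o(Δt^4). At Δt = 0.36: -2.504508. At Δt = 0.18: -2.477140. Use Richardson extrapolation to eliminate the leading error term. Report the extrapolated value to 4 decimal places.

-2.4753

The leading error scales as Δt^4; refining by a factor of 2 reduces it by 2^4 = 16.
Extrapolated value = (16·A(Δt/2) − A(Δt)) / (16 − 1)
= (16·(-2.477140) − (-2.504508)) / 15
= -37.129732 / 15 = -2.475315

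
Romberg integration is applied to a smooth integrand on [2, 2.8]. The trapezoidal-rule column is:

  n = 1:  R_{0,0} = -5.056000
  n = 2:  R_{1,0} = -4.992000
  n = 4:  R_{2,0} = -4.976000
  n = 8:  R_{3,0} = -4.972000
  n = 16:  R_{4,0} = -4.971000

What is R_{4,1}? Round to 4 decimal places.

R_{4,1} = (4·(-4.971000) − (-4.972000)) / 3 = -4.970667

-4.9707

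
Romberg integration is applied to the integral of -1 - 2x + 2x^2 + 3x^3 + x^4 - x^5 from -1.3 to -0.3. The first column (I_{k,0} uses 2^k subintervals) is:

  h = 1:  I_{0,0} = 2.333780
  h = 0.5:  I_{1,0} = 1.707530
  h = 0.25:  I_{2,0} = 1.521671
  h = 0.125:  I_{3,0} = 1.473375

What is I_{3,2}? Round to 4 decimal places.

I_{2,1} = (4·1.521671 − 1.707530) / 3 = 1.459718
I_{3,1} = (4·1.473375 − 1.521671) / 3 = 1.457276
I_{3,2} = (16·1.457276 − 1.459718) / 15 = 1.457113

1.4571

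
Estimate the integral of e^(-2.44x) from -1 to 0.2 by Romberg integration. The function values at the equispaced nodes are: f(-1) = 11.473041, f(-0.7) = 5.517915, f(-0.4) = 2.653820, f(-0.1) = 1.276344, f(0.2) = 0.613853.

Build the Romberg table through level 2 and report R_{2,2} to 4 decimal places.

R_{0,0} (trapezoid, 1 panel, h=1.2000): 7.252136
R_{1,0} (trapezoid, 2 panels, h=0.6000): 5.218360
R_{2,0} (trapezoid, 4 panels, h=0.3000): 4.647458
R_{1,1} = 5.218360 + (5.218360 − 7.252136)/3 = 4.540435
R_{2,1} = 4.647458 + (4.647458 − 5.218360)/3 = 4.457157
R_{2,2} = 4.457157 + (4.457157 − 4.540435)/15 = 4.451605

4.4516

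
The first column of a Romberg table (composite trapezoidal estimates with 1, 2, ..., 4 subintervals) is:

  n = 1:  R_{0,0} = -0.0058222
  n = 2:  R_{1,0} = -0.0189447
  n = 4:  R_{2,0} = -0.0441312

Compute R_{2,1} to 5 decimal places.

-0.05253

R_{2,1} = -0.0441312 + (-0.0441312 − (-0.0189447))/3 = -0.0525267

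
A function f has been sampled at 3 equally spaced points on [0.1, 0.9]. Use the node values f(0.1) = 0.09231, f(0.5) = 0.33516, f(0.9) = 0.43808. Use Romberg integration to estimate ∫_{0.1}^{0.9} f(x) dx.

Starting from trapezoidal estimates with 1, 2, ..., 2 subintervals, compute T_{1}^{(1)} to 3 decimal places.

0.249

T_{0}^{(0)} (trapezoid, 1 panel, h=0.8000): 0.21216
T_{1}^{(0)} (trapezoid, 2 panels, h=0.4000): 0.24014
T_{1}^{(1)} = 0.24014 + (0.24014 − 0.21216)/3 = 0.24947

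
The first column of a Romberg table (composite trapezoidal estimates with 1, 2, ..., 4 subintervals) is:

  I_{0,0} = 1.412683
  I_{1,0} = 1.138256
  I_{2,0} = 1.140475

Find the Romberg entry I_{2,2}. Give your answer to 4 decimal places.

I_{1,1} = 1.138256 + (1.138256 − 1.412683)/3 = 1.046780
I_{2,1} = 1.140475 + (1.140475 − 1.138256)/3 = 1.141215
I_{2,2} = 1.141215 + (1.141215 − 1.046780)/15 = 1.147511
(Column j=1 coincides with Simpson's rule on the same nodes.)

1.1475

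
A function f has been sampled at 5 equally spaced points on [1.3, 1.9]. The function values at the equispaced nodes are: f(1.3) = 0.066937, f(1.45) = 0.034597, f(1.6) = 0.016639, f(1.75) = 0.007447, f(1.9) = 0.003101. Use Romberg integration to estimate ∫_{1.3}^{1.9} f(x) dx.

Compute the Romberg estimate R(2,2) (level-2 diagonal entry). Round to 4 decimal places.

R(0,0) (trapezoid, 1 panel, h=0.6000): 0.021011
R(1,0) (trapezoid, 2 panels, h=0.3000): 0.015497
R(2,0) (trapezoid, 4 panels, h=0.1500): 0.014055
R(1,1) = 0.015497 + (0.015497 − 0.021011)/3 = 0.013659
R(2,1) = 0.014055 + (0.014055 − 0.015497)/3 = 0.013574
R(2,2) = 0.013574 + (0.013574 − 0.013659)/15 = 0.013568

0.0136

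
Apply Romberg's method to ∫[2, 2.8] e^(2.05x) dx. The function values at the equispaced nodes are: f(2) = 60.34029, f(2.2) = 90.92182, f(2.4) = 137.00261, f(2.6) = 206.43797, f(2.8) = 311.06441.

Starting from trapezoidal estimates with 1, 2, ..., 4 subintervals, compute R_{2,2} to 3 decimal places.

R_{0,0} (trapezoid, 1 panel, h=0.8000): 148.56188
R_{1,0} (trapezoid, 2 panels, h=0.4000): 129.08198
R_{2,0} (trapezoid, 4 panels, h=0.2000): 124.01295
R_{1,1} = 129.08198 + (129.08198 − 148.56188)/3 = 122.58868
R_{2,1} = 124.01295 + (124.01295 − 129.08198)/3 = 122.32327
R_{2,2} = 122.32327 + (122.32327 − 122.58868)/15 = 122.30558

122.306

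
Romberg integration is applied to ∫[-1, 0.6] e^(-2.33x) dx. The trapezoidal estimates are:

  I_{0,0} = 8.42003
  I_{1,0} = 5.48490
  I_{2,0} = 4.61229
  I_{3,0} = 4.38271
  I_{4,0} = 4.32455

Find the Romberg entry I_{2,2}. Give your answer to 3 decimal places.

I_{1,1} = 5.48490 + (5.48490 − 8.42003)/3 = 4.50652
I_{2,1} = 4.61229 + (4.61229 − 5.48490)/3 = 4.32142
I_{2,2} = (16·4.32142 − 4.50652) / 15 = 4.30908

4.309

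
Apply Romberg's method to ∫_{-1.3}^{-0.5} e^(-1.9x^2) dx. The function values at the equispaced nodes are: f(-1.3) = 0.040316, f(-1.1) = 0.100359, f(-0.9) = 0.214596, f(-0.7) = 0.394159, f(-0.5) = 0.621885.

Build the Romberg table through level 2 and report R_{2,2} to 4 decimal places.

R_{0,0} (trapezoid, 1 panel, h=0.8000): 0.264880
R_{1,0} (trapezoid, 2 panels, h=0.4000): 0.218279
R_{2,0} (trapezoid, 4 panels, h=0.2000): 0.208043
R_{1,1} = 0.218279 + (0.218279 − 0.264880)/3 = 0.202745
R_{2,1} = 0.208043 + (0.208043 − 0.218279)/3 = 0.204631
R_{2,2} = 0.204631 + (0.204631 − 0.202745)/15 = 0.204757

0.2048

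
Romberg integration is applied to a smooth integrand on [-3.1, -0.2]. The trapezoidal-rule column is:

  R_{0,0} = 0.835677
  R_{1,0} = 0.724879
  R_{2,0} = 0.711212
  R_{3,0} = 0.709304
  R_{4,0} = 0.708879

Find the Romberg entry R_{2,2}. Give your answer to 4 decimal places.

0.7079

Richardson extrapolation on the trapezoidal column (denominator 4−1=3):
R_{1,1} = 0.724879 + (0.724879 − 0.835677)/3 = 0.687946
R_{2,1} = (4·0.711212 − 0.724879) / 3 = 0.706656
R_{2,2} = 0.706656 + (0.706656 − 0.687946)/15 = 0.707903
(Column j=1 coincides with Simpson's rule on the same nodes.)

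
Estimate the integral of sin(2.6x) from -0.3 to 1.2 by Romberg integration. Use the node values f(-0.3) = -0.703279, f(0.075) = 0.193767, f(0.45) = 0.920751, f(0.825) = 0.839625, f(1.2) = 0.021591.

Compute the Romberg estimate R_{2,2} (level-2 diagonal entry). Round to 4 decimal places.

R_{0,0} (trapezoid, 1 panel, h=1.5000): -0.511266
R_{1,0} (trapezoid, 2 panels, h=0.7500): 0.434930
R_{2,0} (trapezoid, 4 panels, h=0.3750): 0.604987
R_{1,1} = 0.434930 + (0.434930 − (-0.511266))/3 = 0.750329
R_{2,1} = 0.604987 + (0.604987 − 0.434930)/3 = 0.661673
R_{2,2} = 0.661673 + (0.661673 − 0.750329)/15 = 0.655763

0.6558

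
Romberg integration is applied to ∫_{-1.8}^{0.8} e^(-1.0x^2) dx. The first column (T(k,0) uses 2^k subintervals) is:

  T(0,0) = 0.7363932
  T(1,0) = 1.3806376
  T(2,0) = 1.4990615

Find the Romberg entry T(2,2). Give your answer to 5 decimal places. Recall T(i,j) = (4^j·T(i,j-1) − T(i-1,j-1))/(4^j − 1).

T(1,1) = 1.3806376 + (1.3806376 − 0.7363932)/3 = 1.5953857
T(2,1) = (4·1.4990615 − 1.3806376) / 3 = 1.5385361
T(2,2) = (16·1.5385361 − 1.5953857) / 15 = 1.5347461

1.53475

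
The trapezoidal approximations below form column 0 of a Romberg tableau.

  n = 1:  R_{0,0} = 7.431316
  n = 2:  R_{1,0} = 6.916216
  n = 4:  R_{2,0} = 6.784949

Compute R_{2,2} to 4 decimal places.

6.7410

Richardson extrapolation on the trapezoidal column (denominator 4−1=3):
R_{1,1} = 6.916216 + (6.916216 − 7.431316)/3 = 6.744516
R_{2,1} = 6.784949 + (6.784949 − 6.916216)/3 = 6.741193
R_{2,2} = 6.741193 + (6.741193 − 6.744516)/15 = 6.740971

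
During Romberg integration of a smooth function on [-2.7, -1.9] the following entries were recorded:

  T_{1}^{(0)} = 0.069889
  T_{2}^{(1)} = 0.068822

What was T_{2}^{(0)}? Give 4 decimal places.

From T_{2}^{(1)} = (4·T_{2}^{(0)} − T_{1}^{(0)})/3, solve for T_{2}^{(0)}:
4·T_{2}^{(0)} = 3·0.068822 + 0.069889 = 0.276355
T_{2}^{(0)} = 0.069089

0.0691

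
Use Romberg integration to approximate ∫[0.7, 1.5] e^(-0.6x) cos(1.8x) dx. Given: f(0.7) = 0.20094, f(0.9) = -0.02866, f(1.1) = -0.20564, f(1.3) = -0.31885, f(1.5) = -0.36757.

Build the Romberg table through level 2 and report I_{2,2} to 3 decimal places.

-0.131

I_{0,0} (trapezoid, 1 panel, h=0.8000): -0.06665
I_{1,0} (trapezoid, 2 panels, h=0.4000): -0.11558
I_{2,0} (trapezoid, 4 panels, h=0.2000): -0.12729
I_{1,1} = -0.11558 + (-0.11558 − (-0.06665))/3 = -0.13189
I_{2,1} = -0.12729 + (-0.12729 − (-0.11558))/3 = -0.13119
I_{2,2} = -0.13119 + (-0.13119 − (-0.13189))/15 = -0.13114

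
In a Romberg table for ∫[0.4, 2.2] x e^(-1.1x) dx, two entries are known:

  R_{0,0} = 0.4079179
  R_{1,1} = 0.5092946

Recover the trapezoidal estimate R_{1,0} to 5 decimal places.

From R_{1,1} = (4·R_{1,0} − R_{0,0})/3, solve for R_{1,0}:
4·R_{1,0} = 3·0.5092946 + 0.4079179 = 1.9358017
R_{1,0} = 0.4839504

0.48395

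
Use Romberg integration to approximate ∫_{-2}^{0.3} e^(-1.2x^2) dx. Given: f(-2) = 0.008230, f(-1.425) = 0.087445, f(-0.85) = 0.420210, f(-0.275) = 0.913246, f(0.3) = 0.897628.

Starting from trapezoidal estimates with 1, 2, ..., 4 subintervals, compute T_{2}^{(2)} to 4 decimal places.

T_{0}^{(0)} (trapezoid, 1 panel, h=2.3000): 1.041737
T_{1}^{(0)} (trapezoid, 2 panels, h=1.1500): 1.004110
T_{2}^{(0)} (trapezoid, 4 panels, h=0.5750): 1.077452
T_{1}^{(1)} = 1.004110 + (1.004110 − 1.041737)/3 = 0.991568
T_{2}^{(1)} = 1.077452 + (1.077452 − 1.004110)/3 = 1.101899
T_{2}^{(2)} = 1.101899 + (1.101899 − 0.991568)/15 = 1.109254

1.1093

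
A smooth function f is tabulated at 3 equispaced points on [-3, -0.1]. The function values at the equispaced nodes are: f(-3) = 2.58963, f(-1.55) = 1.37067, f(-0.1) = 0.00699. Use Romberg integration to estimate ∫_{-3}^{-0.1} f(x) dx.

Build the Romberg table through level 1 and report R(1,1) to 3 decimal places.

R(0,0) (trapezoid, 1 panel, h=2.9000): 3.76510
R(1,0) (trapezoid, 2 panels, h=1.4500): 3.87002
R(1,1) = 3.87002 + (3.87002 − 3.76510)/3 = 3.90499

3.905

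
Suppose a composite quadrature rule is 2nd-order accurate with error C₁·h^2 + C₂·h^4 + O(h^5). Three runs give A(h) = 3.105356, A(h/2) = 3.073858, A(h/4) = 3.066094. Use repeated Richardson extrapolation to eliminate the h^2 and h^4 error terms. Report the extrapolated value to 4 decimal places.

3.0635

First eliminate the h^2 term (factor 2^2 = 4):
  B₁ = (4·3.073858 − 3.105356)/3 = 3.063359
  B₂ = (4·3.066094 − 3.073858)/3 = 3.063506
Then eliminate the h^4 term (factor 2^4 = 16):
  (16·3.063506 − 3.063359)/15 = 3.063516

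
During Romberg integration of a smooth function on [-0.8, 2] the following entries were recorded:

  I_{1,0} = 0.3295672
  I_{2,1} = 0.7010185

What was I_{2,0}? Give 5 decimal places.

0.60816

From I_{2,1} = (4·I_{2,0} − I_{1,0})/3, solve for I_{2,0}:
4·I_{2,0} = 3·0.7010185 + 0.3295672 = 2.4326227
I_{2,0} = 0.6081557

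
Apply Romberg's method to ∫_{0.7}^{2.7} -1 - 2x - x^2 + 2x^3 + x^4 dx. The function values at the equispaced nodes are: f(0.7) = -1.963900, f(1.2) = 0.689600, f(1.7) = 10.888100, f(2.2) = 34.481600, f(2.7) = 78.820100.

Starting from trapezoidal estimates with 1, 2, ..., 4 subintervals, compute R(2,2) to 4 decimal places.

39.8695

R(0,0) (trapezoid, 1 panel, h=2.0000): 76.856200
R(1,0) (trapezoid, 2 panels, h=1.0000): 49.316200
R(2,0) (trapezoid, 4 panels, h=0.5000): 42.243700
R(1,1) = 49.316200 + (49.316200 − 76.856200)/3 = 40.136200
R(2,1) = 42.243700 + (42.243700 − 49.316200)/3 = 39.886200
R(2,2) = 39.886200 + (39.886200 − 40.136200)/15 = 39.869533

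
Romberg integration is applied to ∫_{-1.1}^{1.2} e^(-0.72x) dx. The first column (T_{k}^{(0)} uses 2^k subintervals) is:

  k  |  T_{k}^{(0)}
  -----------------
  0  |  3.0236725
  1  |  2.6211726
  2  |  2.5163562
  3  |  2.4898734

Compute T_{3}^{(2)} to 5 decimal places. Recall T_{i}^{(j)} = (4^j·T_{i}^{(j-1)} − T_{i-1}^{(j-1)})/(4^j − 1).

Richardson extrapolation on the trapezoidal column (denominator 4−1=3):
T_{2}^{(1)} = (4·2.5163562 − 2.6211726) / 3 = 2.4814174
T_{3}^{(1)} = 2.4898734 + (2.4898734 − 2.5163562)/3 = 2.4810458
T_{3}^{(2)} = (16·2.4810458 − 2.4814174) / 15 = 2.4810210

2.48102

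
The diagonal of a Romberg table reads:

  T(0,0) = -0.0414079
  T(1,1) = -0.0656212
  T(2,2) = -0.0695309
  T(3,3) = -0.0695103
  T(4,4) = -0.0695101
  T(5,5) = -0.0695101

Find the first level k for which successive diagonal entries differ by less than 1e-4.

k = 3

|T(1,1) − T(0,0)| = 0.0242133 ≥ 1e-4
|T(2,2) − T(1,1)| = 0.0039097 ≥ 1e-4
|T(3,3) − T(2,2)| = 0.0000206 < 1e-4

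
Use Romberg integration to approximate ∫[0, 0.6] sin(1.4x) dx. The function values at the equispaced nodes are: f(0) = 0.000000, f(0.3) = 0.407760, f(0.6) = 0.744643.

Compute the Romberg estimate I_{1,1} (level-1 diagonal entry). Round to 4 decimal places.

I_{0,0} (trapezoid, 1 panel, h=0.6000): 0.223393
I_{1,0} (trapezoid, 2 panels, h=0.3000): 0.234024
I_{1,1} = 0.234024 + (0.234024 − 0.223393)/3 = 0.237568

0.2376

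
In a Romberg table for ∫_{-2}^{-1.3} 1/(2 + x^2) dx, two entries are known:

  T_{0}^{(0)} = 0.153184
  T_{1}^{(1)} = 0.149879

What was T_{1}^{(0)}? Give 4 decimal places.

From T_{1}^{(1)} = (4·T_{1}^{(0)} − T_{0}^{(0)})/3, solve for T_{1}^{(0)}:
4·T_{1}^{(0)} = 3·0.149879 + 0.153184 = 0.602821
T_{1}^{(0)} = 0.150705

0.1507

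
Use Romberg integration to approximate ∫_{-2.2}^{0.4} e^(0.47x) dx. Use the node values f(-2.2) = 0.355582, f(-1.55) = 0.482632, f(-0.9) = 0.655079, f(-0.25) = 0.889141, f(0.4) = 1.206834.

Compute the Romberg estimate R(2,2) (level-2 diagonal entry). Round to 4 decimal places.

R(0,0) (trapezoid, 1 panel, h=2.6000): 2.031141
R(1,0) (trapezoid, 2 panels, h=1.3000): 1.867173
R(2,0) (trapezoid, 4 panels, h=0.6500): 1.825239
R(1,1) = 1.867173 + (1.867173 − 2.031141)/3 = 1.812517
R(2,1) = 1.825239 + (1.825239 − 1.867173)/3 = 1.811261
R(2,2) = 1.811261 + (1.811261 − 1.812517)/15 = 1.811177

1.8112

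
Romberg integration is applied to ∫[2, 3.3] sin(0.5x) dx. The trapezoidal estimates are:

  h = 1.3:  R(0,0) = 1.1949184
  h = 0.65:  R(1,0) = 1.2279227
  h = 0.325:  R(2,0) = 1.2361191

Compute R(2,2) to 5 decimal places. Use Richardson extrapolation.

Richardson extrapolation on the trapezoidal column (denominator 4−1=3):
R(1,1) = 1.2279227 + (1.2279227 − 1.1949184)/3 = 1.2389241
R(2,1) = (4·1.2361191 − 1.2279227) / 3 = 1.2388512
R(2,2) = 1.2388512 + (1.2388512 − 1.2389241)/15 = 1.2388463
(Column j=1 coincides with Simpson's rule on the same nodes.)

1.23885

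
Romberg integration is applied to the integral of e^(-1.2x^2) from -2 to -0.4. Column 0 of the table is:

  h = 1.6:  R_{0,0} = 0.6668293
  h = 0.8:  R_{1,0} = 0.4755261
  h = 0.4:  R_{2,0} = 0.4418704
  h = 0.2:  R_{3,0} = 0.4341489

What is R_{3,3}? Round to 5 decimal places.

R_{1,1} = (4·0.4755261 − 0.6668293) / 3 = 0.4117584
R_{2,1} = (4·0.4418704 − 0.4755261) / 3 = 0.4306518
R_{3,1} = (4·0.4341489 − 0.4418704) / 3 = 0.4315751
R_{2,2} = 0.4306518 + (0.4306518 − 0.4117584)/15 = 0.4319114
R_{3,2} = 0.4315751 + (0.4315751 − 0.4306518)/15 = 0.4316367
R_{3,3} = 0.4316367 + (0.4316367 − 0.4319114)/63 = 0.4316323
(Column j=1 coincides with Simpson's rule on the same nodes.)

0.43163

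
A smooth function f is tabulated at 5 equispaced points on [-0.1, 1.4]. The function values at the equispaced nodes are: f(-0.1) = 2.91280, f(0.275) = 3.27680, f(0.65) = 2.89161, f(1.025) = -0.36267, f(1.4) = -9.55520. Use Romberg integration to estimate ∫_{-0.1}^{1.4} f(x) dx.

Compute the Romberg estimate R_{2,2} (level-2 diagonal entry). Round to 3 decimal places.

R_{0,0} (trapezoid, 1 panel, h=1.5000): -4.98180
R_{1,0} (trapezoid, 2 panels, h=0.7500): -0.32219
R_{2,0} (trapezoid, 4 panels, h=0.3750): 0.93170
R_{1,1} = -0.32219 + (-0.32219 − (-4.98180))/3 = 1.23101
R_{2,1} = 0.93170 + (0.93170 − (-0.32219))/3 = 1.34966
R_{2,2} = 1.34966 + (1.34966 − 1.23101)/15 = 1.35757

1.358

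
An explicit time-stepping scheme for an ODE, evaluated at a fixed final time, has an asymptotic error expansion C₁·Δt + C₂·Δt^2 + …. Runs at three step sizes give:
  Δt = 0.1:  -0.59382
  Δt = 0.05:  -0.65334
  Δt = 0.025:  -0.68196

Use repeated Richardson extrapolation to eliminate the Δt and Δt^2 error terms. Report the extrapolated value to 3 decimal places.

First eliminate the Δt term (factor 2^1 = 2):
  B₁ = (2·(-0.65334) − (-0.59382))/1 = -0.71286
  B₂ = (2·(-0.68196) − (-0.65334))/1 = -0.71058
Then eliminate the Δt^2 term (factor 2^2 = 4):
  (4·(-0.71058) − (-0.71286))/3 = -0.70982

-0.710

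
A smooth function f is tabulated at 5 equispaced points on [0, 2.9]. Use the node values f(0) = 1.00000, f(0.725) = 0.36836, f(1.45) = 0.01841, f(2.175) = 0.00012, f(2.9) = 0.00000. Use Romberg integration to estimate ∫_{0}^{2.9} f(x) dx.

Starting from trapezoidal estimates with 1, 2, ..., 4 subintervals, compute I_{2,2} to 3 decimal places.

I_{0,0} (trapezoid, 1 panel, h=2.9000): 1.45000
I_{1,0} (trapezoid, 2 panels, h=1.4500): 0.75169
I_{2,0} (trapezoid, 4 panels, h=0.7250): 0.64300
I_{1,1} = 0.75169 + (0.75169 − 1.45000)/3 = 0.51892
I_{2,1} = 0.64300 + (0.64300 − 0.75169)/3 = 0.60677
I_{2,2} = 0.60677 + (0.60677 − 0.51892)/15 = 0.61263

0.613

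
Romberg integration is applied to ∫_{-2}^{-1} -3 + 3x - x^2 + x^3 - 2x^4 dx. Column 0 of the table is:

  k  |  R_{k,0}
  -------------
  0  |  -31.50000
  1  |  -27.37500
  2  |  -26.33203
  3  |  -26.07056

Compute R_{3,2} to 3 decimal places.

Richardson extrapolation on the trapezoidal column (denominator 4−1=3):
R_{2,1} = (4·(-26.33203) − (-27.37500)) / 3 = -25.98437
R_{3,1} = -26.07056 + (-26.07056 − (-26.33203))/3 = -25.98340
R_{3,2} = (16·(-25.98340) − (-25.98437)) / 15 = -25.98334
(Column j=1 coincides with Simpson's rule on the same nodes.)

-25.983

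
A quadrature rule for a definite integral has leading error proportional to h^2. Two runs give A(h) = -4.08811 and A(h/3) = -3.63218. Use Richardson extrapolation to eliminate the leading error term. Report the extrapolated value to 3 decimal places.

-3.575

The leading error scales as h^2; refining by a factor of 3 reduces it by 3^2 = 9.
Extrapolated value = (9·A(h/3) − A(h)) / (9 − 1)
= (9·(-3.63218) − (-4.08811)) / 8
= -28.60151 / 8 = -3.57519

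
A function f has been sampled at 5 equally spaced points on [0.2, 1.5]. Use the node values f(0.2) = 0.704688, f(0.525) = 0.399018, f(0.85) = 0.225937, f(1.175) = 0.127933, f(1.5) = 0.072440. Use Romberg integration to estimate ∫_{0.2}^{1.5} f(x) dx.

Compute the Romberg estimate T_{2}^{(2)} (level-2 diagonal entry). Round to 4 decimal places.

0.3613

T_{0}^{(0)} (trapezoid, 1 panel, h=1.3000): 0.505133
T_{1}^{(0)} (trapezoid, 2 panels, h=0.6500): 0.399426
T_{2}^{(0)} (trapezoid, 4 panels, h=0.3250): 0.370972
T_{1}^{(1)} = 0.399426 + (0.399426 − 0.505133)/3 = 0.364190
T_{2}^{(1)} = 0.370972 + (0.370972 − 0.399426)/3 = 0.361487
T_{2}^{(2)} = 0.361487 + (0.361487 − 0.364190)/15 = 0.361307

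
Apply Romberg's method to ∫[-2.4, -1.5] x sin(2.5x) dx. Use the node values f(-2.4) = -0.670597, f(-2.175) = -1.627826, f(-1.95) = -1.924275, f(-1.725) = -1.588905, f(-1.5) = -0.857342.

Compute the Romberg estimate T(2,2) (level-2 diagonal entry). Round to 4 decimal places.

-1.3672

T(0,0) (trapezoid, 1 panel, h=0.9000): -0.687573
T(1,0) (trapezoid, 2 panels, h=0.4500): -1.209710
T(2,0) (trapezoid, 4 panels, h=0.2250): -1.328619
T(1,1) = -1.209710 + (-1.209710 − (-0.687573))/3 = -1.383756
T(2,1) = -1.328619 + (-1.328619 − (-1.209710))/3 = -1.368255
T(2,2) = -1.368255 + (-1.368255 − (-1.383756))/15 = -1.367222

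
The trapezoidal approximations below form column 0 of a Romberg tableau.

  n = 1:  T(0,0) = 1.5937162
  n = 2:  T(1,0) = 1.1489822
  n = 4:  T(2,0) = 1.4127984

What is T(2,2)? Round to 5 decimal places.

T(1,1) = 1.1489822 + (1.1489822 − 1.5937162)/3 = 1.0007375
T(2,1) = 1.4127984 + (1.4127984 − 1.1489822)/3 = 1.5007371
T(2,2) = 1.5007371 + (1.5007371 − 1.0007375)/15 = 1.5340704

1.53407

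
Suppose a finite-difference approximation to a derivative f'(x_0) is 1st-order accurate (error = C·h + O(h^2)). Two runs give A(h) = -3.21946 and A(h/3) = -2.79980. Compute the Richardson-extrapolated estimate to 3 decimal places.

Extrapolated value = (3·A(h/3) − A(h)) / (3 − 1)
= (3·(-2.79980) − (-3.21946)) / 2
= -5.17994 / 2 = -2.58997

-2.590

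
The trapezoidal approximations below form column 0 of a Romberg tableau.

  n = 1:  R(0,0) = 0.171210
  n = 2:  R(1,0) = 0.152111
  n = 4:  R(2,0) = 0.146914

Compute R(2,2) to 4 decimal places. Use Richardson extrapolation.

0.1451

R(1,1) = 0.152111 + (0.152111 − 0.171210)/3 = 0.145745
R(2,1) = (4·0.146914 − 0.152111) / 3 = 0.145182
R(2,2) = 0.145182 + (0.145182 − 0.145745)/15 = 0.145144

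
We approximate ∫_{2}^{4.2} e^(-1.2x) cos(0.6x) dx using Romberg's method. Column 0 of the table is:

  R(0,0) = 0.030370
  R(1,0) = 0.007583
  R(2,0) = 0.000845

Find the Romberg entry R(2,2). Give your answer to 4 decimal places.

-0.0015

Richardson extrapolation on the trapezoidal column (denominator 4−1=3):
R(1,1) = (4·0.007583 − 0.030370) / 3 = -0.000013
R(2,1) = (4·0.000845 − 0.007583) / 3 = -0.001401
R(2,2) = (16·(-0.001401) − (-0.000013)) / 15 = -0.001494
(Column j=1 coincides with Simpson's rule on the same nodes.)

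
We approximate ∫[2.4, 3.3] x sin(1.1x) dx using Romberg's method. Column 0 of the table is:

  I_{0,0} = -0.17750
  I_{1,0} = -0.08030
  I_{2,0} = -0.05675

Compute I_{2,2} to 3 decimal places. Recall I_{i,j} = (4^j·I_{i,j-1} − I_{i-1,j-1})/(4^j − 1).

Richardson extrapolation on the trapezoidal column (denominator 4−1=3):
I_{1,1} = (4·(-0.08030) − (-0.17750)) / 3 = -0.04790
I_{2,1} = (4·(-0.05675) − (-0.08030)) / 3 = -0.04890
I_{2,2} = -0.04890 + (-0.04890 − (-0.04790))/15 = -0.04897

-0.049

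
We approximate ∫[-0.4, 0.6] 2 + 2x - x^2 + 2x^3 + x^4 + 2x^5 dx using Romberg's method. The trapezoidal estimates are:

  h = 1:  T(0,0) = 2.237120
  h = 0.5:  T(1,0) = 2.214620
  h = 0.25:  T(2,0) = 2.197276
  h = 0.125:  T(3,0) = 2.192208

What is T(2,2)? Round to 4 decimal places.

T(1,1) = (4·2.214620 − 2.237120) / 3 = 2.207120
T(2,1) = (4·2.197276 − 2.214620) / 3 = 2.191495
T(2,2) = 2.191495 + (2.191495 − 2.207120)/15 = 2.190453

2.1905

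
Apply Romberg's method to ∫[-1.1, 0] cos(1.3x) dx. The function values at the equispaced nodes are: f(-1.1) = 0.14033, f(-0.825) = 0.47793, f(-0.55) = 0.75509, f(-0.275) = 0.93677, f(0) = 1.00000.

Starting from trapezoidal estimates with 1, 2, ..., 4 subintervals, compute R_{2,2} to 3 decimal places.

R_{0,0} (trapezoid, 1 panel, h=1.1000): 0.62718
R_{1,0} (trapezoid, 2 panels, h=0.5500): 0.72889
R_{2,0} (trapezoid, 4 panels, h=0.2750): 0.75349
R_{1,1} = 0.72889 + (0.72889 − 0.62718)/3 = 0.76279
R_{2,1} = 0.75349 + (0.75349 − 0.72889)/3 = 0.76169
R_{2,2} = 0.76169 + (0.76169 − 0.76279)/15 = 0.76162

0.762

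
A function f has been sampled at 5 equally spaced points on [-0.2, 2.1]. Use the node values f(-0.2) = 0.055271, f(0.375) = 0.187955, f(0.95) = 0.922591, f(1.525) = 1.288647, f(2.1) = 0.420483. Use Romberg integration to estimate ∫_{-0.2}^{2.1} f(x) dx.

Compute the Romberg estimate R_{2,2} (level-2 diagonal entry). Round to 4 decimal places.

R_{0,0} (trapezoid, 1 panel, h=2.3000): 0.547117
R_{1,0} (trapezoid, 2 panels, h=1.1500): 1.334538
R_{2,0} (trapezoid, 4 panels, h=0.5750): 1.516315
R_{1,1} = 1.334538 + (1.334538 − 0.547117)/3 = 1.597012
R_{2,1} = 1.516315 + (1.516315 − 1.334538)/3 = 1.576907
R_{2,2} = 1.576907 + (1.576907 − 1.597012)/15 = 1.575567

1.5756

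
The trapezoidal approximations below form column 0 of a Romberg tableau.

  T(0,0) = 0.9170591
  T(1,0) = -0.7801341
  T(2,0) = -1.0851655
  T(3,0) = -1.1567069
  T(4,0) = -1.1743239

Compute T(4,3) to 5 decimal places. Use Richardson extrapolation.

-1.18017

Richardson extrapolation on the trapezoidal column (denominator 4−1=3):
T(2,1) = -1.0851655 + (-1.0851655 − (-0.7801341))/3 = -1.1868426
T(3,1) = (4·(-1.1567069) − (-1.0851655)) / 3 = -1.1805540
T(4,1) = (4·(-1.1743239) − (-1.1567069)) / 3 = -1.1801962
T(3,2) = -1.1805540 + (-1.1805540 − (-1.1868426))/15 = -1.1801348
T(4,2) = (16·(-1.1801962) − (-1.1805540)) / 15 = -1.1801723
T(4,3) = -1.1801723 + (-1.1801723 − (-1.1801348))/63 = -1.1801729
(Column j=1 coincides with Simpson's rule on the same nodes.)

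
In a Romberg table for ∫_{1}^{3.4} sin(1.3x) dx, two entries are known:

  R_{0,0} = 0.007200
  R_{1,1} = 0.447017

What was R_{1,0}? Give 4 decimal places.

0.3371

From R_{1,1} = (4·R_{1,0} − R_{0,0})/3, solve for R_{1,0}:
4·R_{1,0} = 3·0.447017 + 0.007200 = 1.348251
R_{1,0} = 0.337063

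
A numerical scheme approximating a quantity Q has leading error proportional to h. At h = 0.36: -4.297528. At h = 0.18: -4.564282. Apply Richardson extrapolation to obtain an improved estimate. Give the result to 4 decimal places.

-4.8310

The leading error scales as h; refining by a factor of 2 reduces it by 2^1 = 2.
Extrapolated value = (2·A(h/2) − A(h)) / (2 − 1)
= (2·(-4.564282) − (-4.297528)) / 1
= -4.831036 / 1 = -4.831036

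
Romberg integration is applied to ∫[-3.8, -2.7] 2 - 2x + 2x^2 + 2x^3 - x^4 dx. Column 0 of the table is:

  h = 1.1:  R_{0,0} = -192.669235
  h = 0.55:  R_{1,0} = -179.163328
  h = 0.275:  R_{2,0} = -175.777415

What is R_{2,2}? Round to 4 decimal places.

Richardson extrapolation on the trapezoidal column (denominator 4−1=3):
R_{1,1} = -179.163328 + (-179.163328 − (-192.669235))/3 = -174.661359
R_{2,1} = (4·(-175.777415) − (-179.163328)) / 3 = -174.648777
R_{2,2} = -174.648777 + (-174.648777 − (-174.661359))/15 = -174.647938
(Column j=1 coincides with Simpson's rule on the same nodes.)

-174.6479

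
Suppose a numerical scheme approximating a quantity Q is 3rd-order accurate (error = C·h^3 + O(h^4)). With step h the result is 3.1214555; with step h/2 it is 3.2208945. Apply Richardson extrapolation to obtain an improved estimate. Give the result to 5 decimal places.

Extrapolated value = (8·A(h/2) − A(h)) / (8 − 1)
= (8·3.2208945 − 3.1214555) / 7
= 22.6457005 / 7 = 3.2351001

3.23510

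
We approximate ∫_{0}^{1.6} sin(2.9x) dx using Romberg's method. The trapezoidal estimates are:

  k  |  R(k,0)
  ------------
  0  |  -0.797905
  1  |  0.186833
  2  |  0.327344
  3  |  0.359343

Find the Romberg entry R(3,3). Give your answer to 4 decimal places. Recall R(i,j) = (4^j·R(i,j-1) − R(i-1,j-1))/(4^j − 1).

0.3698

Richardson extrapolation on the trapezoidal column (denominator 4−1=3):
R(1,1) = 0.186833 + (0.186833 − (-0.797905))/3 = 0.515079
R(2,1) = 0.327344 + (0.327344 − 0.186833)/3 = 0.374181
R(3,1) = (4·0.359343 − 0.327344) / 3 = 0.370009
R(2,2) = 0.374181 + (0.374181 − 0.515079)/15 = 0.364788
R(3,2) = (16·0.370009 − 0.374181) / 15 = 0.369731
R(3,3) = (64·0.369731 − 0.364788) / 63 = 0.369809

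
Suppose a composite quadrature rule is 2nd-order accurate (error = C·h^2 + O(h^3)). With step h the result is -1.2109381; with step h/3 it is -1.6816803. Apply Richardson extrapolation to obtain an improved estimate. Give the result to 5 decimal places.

Extrapolated value = (9·A(h/3) − A(h)) / (9 − 1)
= (9·(-1.6816803) − (-1.2109381)) / 8
= -13.9241846 / 8 = -1.7405231

-1.74052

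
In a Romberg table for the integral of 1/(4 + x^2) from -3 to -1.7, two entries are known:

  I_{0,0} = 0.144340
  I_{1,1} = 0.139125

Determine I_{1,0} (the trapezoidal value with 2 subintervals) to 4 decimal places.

From I_{1,1} = (4·I_{1,0} − I_{0,0})/3, solve for I_{1,0}:
4·I_{1,0} = 3·0.139125 + 0.144340 = 0.561715
I_{1,0} = 0.140429

0.1404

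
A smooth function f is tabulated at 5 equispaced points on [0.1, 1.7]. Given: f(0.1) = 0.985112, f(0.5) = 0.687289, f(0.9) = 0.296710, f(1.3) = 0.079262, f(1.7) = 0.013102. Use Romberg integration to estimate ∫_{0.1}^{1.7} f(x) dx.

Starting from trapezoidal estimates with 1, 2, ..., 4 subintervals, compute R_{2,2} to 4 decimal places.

0.6236

R_{0,0} (trapezoid, 1 panel, h=1.6000): 0.798571
R_{1,0} (trapezoid, 2 panels, h=0.8000): 0.636654
R_{2,0} (trapezoid, 4 panels, h=0.4000): 0.624947
R_{1,1} = 0.636654 + (0.636654 − 0.798571)/3 = 0.582682
R_{2,1} = 0.624947 + (0.624947 − 0.636654)/3 = 0.621045
R_{2,2} = 0.621045 + (0.621045 − 0.582682)/15 = 0.623603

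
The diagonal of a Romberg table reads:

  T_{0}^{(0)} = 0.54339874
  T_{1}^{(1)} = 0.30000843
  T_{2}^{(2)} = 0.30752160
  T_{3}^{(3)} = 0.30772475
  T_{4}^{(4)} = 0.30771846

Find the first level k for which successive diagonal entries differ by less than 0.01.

|T_{1}^{(1)} − T_{0}^{(0)}| = 0.24339031 ≥ 0.01
|T_{2}^{(2)} − T_{1}^{(1)}| = 0.00751317 < 0.01

k = 2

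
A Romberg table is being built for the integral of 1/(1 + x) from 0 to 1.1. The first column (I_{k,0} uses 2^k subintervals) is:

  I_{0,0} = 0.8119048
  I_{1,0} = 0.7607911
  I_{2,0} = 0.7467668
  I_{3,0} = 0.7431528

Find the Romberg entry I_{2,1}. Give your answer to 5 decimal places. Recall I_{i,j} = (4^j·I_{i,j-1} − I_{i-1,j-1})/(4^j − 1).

0.74209

I_{2,1} = 0.7467668 + (0.7467668 − 0.7607911)/3 = 0.7420920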